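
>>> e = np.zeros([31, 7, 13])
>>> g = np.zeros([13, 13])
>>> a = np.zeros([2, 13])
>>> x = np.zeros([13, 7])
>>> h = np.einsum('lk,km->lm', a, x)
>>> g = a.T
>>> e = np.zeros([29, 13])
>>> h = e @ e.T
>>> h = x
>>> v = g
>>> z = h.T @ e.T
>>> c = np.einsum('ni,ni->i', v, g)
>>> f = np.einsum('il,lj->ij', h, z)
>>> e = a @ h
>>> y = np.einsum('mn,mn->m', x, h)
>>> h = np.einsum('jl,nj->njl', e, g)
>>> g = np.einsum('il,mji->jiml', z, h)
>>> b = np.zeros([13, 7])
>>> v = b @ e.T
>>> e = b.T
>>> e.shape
(7, 13)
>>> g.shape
(2, 7, 13, 29)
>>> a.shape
(2, 13)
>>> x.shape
(13, 7)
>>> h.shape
(13, 2, 7)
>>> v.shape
(13, 2)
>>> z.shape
(7, 29)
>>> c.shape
(2,)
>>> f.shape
(13, 29)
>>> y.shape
(13,)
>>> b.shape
(13, 7)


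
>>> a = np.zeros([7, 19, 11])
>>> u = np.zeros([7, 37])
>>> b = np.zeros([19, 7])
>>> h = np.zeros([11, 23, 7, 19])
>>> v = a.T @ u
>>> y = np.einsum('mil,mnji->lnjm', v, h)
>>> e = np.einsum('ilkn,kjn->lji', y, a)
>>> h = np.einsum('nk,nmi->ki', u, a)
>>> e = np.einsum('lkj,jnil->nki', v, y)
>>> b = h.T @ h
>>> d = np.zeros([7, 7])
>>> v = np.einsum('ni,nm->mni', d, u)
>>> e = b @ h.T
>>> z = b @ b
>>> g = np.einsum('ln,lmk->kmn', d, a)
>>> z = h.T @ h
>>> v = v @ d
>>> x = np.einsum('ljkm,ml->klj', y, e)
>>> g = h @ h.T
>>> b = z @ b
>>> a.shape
(7, 19, 11)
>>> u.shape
(7, 37)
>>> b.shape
(11, 11)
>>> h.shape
(37, 11)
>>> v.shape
(37, 7, 7)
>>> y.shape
(37, 23, 7, 11)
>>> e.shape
(11, 37)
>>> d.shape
(7, 7)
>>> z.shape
(11, 11)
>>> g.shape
(37, 37)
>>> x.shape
(7, 37, 23)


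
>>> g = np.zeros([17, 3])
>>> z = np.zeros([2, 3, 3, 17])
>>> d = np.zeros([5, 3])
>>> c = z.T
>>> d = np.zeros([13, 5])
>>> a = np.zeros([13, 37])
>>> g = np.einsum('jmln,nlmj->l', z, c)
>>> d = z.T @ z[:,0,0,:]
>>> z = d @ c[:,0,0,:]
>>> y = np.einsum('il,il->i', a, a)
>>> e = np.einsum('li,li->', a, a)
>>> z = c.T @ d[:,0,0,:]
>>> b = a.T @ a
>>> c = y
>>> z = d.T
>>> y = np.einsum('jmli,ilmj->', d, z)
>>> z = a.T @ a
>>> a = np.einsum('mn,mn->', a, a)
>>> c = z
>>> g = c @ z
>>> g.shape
(37, 37)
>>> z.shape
(37, 37)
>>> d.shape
(17, 3, 3, 17)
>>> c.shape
(37, 37)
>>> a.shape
()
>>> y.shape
()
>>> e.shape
()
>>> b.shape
(37, 37)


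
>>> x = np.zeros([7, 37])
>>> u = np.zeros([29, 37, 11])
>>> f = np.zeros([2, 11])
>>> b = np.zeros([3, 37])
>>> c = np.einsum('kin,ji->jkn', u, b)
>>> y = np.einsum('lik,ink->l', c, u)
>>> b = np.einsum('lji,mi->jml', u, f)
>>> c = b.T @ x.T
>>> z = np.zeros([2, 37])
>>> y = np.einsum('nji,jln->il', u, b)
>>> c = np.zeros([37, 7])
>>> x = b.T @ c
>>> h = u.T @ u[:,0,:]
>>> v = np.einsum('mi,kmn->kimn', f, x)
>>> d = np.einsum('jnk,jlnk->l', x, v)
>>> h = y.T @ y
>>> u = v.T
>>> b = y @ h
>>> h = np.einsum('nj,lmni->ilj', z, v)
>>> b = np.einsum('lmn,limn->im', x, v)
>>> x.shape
(29, 2, 7)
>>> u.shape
(7, 2, 11, 29)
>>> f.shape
(2, 11)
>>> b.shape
(11, 2)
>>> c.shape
(37, 7)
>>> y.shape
(11, 2)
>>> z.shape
(2, 37)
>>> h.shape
(7, 29, 37)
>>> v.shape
(29, 11, 2, 7)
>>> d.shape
(11,)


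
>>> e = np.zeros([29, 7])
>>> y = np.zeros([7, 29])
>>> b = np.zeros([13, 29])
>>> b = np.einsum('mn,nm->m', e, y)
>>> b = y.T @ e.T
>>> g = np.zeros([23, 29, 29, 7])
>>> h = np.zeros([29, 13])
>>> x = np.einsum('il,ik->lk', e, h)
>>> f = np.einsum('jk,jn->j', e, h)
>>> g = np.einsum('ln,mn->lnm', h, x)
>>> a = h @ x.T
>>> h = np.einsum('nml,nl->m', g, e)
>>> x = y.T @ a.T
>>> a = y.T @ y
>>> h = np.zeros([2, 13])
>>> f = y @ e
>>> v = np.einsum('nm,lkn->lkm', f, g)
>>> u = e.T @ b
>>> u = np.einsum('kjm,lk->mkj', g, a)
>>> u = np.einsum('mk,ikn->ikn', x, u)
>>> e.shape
(29, 7)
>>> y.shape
(7, 29)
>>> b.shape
(29, 29)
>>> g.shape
(29, 13, 7)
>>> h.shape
(2, 13)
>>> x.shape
(29, 29)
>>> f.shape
(7, 7)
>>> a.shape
(29, 29)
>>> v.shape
(29, 13, 7)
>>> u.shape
(7, 29, 13)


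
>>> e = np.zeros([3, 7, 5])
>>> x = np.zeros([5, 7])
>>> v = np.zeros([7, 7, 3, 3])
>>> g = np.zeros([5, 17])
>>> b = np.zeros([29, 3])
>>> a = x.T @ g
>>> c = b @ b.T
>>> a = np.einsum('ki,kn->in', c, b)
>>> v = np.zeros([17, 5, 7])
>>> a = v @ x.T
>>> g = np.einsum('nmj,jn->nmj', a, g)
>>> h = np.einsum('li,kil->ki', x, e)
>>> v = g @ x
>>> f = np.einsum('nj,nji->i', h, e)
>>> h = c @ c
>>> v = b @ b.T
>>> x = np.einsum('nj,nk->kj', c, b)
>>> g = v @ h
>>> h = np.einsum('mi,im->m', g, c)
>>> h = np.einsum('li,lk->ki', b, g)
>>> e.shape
(3, 7, 5)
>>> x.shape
(3, 29)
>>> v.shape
(29, 29)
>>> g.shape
(29, 29)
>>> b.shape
(29, 3)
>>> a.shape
(17, 5, 5)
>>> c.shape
(29, 29)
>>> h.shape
(29, 3)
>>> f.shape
(5,)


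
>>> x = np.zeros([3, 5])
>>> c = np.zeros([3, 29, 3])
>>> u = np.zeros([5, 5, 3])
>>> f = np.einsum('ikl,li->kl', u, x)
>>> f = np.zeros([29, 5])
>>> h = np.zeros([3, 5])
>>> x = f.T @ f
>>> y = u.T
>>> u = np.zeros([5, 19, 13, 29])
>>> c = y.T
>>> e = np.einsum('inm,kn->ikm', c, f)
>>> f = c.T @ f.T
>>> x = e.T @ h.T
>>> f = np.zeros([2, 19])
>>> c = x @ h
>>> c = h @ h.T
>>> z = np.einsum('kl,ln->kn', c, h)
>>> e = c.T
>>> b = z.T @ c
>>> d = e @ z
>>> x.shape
(3, 29, 3)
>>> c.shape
(3, 3)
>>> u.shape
(5, 19, 13, 29)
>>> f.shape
(2, 19)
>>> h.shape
(3, 5)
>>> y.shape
(3, 5, 5)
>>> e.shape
(3, 3)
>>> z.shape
(3, 5)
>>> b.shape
(5, 3)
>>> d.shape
(3, 5)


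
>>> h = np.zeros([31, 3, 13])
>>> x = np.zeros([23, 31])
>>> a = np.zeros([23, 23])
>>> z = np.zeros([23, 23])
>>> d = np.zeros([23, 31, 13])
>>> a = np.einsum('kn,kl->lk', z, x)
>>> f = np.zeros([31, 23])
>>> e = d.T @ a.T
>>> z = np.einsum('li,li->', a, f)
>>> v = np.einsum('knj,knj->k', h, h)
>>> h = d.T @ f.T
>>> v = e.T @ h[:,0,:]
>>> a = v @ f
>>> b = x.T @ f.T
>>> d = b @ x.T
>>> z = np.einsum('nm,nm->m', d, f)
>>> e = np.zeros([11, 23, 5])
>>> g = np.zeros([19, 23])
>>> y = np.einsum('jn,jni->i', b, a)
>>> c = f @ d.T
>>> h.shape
(13, 31, 31)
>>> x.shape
(23, 31)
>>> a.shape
(31, 31, 23)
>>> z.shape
(23,)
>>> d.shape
(31, 23)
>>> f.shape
(31, 23)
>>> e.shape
(11, 23, 5)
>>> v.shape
(31, 31, 31)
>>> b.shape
(31, 31)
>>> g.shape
(19, 23)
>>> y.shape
(23,)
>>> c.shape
(31, 31)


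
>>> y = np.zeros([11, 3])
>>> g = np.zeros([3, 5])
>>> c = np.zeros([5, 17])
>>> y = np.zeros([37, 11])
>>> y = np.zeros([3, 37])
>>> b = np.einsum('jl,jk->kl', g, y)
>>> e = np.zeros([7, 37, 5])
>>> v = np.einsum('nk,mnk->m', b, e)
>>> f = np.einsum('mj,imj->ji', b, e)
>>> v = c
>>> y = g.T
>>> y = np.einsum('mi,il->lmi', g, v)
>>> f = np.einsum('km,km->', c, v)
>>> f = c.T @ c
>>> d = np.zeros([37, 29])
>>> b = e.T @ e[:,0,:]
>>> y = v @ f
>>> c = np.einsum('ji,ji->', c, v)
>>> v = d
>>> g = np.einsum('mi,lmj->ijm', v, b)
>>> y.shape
(5, 17)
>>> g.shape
(29, 5, 37)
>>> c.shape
()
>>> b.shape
(5, 37, 5)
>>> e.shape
(7, 37, 5)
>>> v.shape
(37, 29)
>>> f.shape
(17, 17)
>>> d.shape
(37, 29)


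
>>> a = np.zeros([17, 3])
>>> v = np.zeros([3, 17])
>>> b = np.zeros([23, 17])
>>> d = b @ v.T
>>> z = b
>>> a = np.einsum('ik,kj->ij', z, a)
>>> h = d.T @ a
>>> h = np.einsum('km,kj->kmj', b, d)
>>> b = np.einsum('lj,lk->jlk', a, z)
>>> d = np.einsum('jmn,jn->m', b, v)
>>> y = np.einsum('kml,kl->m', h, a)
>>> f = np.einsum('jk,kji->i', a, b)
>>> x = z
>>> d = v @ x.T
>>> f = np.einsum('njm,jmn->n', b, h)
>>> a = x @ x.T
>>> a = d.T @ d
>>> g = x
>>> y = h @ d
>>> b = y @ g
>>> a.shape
(23, 23)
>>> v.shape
(3, 17)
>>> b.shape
(23, 17, 17)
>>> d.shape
(3, 23)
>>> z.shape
(23, 17)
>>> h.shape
(23, 17, 3)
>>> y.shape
(23, 17, 23)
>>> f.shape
(3,)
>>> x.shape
(23, 17)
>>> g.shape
(23, 17)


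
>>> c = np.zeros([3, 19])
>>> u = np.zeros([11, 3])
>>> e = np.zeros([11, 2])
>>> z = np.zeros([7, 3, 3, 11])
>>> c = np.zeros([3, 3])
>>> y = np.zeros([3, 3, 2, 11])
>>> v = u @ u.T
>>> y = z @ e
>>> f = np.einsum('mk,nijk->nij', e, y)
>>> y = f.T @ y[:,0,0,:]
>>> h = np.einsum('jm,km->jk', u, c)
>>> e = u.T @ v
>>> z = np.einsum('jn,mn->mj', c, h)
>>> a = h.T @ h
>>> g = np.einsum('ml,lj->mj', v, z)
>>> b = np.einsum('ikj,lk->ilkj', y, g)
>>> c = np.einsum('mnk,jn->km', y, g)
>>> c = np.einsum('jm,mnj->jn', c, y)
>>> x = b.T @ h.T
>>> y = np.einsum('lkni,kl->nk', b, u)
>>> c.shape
(2, 3)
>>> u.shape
(11, 3)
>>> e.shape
(3, 11)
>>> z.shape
(11, 3)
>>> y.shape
(3, 11)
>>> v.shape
(11, 11)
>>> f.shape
(7, 3, 3)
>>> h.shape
(11, 3)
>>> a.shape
(3, 3)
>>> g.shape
(11, 3)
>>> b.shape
(3, 11, 3, 2)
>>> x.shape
(2, 3, 11, 11)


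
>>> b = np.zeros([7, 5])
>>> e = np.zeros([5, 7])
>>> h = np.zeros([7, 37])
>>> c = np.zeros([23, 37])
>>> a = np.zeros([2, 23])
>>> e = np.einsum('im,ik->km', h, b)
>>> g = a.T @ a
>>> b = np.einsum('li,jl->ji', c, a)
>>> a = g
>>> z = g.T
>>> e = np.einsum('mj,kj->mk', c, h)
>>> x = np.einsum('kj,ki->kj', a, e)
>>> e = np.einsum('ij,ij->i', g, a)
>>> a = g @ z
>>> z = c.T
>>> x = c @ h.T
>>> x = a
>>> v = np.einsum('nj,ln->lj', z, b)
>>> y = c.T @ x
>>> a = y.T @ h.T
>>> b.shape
(2, 37)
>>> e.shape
(23,)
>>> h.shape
(7, 37)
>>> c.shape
(23, 37)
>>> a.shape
(23, 7)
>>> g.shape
(23, 23)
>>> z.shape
(37, 23)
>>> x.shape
(23, 23)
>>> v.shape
(2, 23)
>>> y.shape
(37, 23)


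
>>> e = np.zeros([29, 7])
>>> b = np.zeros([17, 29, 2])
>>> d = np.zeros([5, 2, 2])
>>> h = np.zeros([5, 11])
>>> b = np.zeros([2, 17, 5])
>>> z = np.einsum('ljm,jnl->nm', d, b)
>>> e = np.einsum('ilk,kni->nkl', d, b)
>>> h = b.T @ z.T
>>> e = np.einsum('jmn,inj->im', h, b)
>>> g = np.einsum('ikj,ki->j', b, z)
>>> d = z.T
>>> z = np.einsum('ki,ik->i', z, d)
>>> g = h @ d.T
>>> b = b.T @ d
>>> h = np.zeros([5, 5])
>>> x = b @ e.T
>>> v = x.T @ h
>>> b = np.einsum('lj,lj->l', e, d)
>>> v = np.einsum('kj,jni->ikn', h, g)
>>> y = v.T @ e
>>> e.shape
(2, 17)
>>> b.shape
(2,)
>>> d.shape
(2, 17)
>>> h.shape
(5, 5)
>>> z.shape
(2,)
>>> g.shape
(5, 17, 2)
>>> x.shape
(5, 17, 2)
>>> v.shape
(2, 5, 17)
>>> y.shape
(17, 5, 17)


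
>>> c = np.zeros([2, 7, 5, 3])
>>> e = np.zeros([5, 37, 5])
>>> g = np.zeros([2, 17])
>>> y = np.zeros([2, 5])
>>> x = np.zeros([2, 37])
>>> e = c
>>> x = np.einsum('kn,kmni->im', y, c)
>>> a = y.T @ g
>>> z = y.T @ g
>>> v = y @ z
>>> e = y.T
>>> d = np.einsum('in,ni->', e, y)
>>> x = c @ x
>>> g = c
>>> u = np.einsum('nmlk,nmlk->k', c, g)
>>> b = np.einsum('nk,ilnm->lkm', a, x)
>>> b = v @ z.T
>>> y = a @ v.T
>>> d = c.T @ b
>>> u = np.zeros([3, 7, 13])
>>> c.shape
(2, 7, 5, 3)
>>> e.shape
(5, 2)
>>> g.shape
(2, 7, 5, 3)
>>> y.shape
(5, 2)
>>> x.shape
(2, 7, 5, 7)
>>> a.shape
(5, 17)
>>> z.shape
(5, 17)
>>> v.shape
(2, 17)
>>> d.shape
(3, 5, 7, 5)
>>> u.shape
(3, 7, 13)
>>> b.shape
(2, 5)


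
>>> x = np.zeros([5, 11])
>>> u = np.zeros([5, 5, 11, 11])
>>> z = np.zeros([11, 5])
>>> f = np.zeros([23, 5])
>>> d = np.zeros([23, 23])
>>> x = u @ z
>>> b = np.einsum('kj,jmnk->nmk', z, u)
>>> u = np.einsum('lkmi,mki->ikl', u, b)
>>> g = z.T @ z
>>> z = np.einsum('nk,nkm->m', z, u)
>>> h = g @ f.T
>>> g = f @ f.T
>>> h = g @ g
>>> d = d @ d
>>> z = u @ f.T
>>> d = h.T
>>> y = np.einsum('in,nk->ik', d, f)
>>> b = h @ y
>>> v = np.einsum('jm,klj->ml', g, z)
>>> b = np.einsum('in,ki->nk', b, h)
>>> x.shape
(5, 5, 11, 5)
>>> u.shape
(11, 5, 5)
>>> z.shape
(11, 5, 23)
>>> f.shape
(23, 5)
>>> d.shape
(23, 23)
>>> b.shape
(5, 23)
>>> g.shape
(23, 23)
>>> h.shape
(23, 23)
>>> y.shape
(23, 5)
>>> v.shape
(23, 5)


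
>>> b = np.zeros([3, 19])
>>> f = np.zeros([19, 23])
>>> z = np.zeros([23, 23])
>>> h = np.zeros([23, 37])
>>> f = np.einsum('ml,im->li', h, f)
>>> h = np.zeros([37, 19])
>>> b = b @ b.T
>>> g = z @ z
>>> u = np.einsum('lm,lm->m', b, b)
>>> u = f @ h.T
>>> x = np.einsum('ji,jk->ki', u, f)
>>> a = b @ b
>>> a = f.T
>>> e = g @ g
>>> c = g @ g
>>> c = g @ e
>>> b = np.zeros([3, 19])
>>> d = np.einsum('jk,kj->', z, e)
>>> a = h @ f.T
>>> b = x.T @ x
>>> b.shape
(37, 37)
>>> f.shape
(37, 19)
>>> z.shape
(23, 23)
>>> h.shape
(37, 19)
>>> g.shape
(23, 23)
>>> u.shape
(37, 37)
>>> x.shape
(19, 37)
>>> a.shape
(37, 37)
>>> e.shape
(23, 23)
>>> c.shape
(23, 23)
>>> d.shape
()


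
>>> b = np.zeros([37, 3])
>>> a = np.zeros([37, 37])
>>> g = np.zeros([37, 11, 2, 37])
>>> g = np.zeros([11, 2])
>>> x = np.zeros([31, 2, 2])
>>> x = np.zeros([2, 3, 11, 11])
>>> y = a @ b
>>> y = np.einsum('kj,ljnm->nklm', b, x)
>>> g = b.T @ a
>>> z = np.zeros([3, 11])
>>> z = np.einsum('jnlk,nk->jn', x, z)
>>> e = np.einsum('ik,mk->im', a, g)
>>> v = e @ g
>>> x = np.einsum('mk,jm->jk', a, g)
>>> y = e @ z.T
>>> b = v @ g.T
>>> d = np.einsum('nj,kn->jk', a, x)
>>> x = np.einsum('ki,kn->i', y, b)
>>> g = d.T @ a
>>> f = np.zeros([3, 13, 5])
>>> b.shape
(37, 3)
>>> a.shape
(37, 37)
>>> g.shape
(3, 37)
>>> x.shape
(2,)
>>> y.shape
(37, 2)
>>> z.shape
(2, 3)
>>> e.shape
(37, 3)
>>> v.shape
(37, 37)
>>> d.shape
(37, 3)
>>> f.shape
(3, 13, 5)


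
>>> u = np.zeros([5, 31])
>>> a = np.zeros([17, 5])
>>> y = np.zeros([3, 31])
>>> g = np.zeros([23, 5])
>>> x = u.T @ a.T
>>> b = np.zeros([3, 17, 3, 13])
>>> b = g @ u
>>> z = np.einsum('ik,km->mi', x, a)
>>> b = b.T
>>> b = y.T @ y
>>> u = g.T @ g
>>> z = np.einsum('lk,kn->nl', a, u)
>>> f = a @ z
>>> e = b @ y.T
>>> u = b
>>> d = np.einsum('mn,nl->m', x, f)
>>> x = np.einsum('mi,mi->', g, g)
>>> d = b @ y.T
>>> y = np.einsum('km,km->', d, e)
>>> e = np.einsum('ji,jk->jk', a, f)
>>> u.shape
(31, 31)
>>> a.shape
(17, 5)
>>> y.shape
()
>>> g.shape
(23, 5)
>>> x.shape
()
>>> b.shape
(31, 31)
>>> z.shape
(5, 17)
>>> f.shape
(17, 17)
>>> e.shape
(17, 17)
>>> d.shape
(31, 3)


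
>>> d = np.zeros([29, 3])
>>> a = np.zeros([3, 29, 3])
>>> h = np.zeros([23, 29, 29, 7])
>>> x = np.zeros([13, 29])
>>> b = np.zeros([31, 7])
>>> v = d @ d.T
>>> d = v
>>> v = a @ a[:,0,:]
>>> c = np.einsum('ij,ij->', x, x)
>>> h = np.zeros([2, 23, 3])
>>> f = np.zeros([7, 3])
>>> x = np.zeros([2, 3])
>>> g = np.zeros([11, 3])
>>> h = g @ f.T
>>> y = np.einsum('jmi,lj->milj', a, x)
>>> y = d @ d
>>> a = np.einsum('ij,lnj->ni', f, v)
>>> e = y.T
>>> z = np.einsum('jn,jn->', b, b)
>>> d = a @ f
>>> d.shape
(29, 3)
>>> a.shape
(29, 7)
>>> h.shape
(11, 7)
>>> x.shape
(2, 3)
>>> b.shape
(31, 7)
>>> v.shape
(3, 29, 3)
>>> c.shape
()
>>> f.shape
(7, 3)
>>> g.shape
(11, 3)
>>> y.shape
(29, 29)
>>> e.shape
(29, 29)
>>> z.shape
()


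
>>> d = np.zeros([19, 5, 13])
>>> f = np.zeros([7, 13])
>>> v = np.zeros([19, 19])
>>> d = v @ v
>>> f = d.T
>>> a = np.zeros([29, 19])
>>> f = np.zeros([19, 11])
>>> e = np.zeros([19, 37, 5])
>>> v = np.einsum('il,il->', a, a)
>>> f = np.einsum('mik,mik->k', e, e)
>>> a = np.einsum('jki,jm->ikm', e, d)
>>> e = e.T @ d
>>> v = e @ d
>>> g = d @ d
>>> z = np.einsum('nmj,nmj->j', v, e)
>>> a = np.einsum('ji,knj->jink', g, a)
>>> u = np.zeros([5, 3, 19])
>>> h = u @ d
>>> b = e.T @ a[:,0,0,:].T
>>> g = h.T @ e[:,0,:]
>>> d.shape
(19, 19)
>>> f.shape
(5,)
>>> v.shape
(5, 37, 19)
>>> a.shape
(19, 19, 37, 5)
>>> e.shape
(5, 37, 19)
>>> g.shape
(19, 3, 19)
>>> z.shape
(19,)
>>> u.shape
(5, 3, 19)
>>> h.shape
(5, 3, 19)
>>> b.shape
(19, 37, 19)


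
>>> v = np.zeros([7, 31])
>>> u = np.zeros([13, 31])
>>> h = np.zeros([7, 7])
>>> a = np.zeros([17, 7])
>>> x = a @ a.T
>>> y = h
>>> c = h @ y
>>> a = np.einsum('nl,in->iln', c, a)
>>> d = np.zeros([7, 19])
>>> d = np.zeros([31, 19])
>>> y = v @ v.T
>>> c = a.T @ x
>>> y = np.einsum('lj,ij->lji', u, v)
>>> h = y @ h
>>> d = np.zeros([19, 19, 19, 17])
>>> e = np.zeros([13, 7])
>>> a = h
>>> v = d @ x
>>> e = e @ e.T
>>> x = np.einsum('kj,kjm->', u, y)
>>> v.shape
(19, 19, 19, 17)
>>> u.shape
(13, 31)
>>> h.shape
(13, 31, 7)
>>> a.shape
(13, 31, 7)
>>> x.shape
()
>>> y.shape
(13, 31, 7)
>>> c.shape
(7, 7, 17)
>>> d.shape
(19, 19, 19, 17)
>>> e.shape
(13, 13)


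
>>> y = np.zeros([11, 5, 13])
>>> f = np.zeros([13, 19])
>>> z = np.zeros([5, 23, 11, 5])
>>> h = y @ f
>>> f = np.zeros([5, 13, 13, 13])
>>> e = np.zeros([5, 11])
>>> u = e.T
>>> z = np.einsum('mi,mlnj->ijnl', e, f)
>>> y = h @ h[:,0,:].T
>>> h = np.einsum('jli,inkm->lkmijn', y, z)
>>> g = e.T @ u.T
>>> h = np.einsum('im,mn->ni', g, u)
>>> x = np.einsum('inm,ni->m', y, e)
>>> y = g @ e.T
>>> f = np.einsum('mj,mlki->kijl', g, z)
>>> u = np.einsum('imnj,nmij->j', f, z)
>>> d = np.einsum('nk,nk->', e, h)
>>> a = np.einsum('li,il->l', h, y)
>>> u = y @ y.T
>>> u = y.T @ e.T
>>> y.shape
(11, 5)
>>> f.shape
(13, 13, 11, 13)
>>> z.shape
(11, 13, 13, 13)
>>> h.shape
(5, 11)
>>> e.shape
(5, 11)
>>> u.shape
(5, 5)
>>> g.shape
(11, 11)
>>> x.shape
(11,)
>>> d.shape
()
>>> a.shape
(5,)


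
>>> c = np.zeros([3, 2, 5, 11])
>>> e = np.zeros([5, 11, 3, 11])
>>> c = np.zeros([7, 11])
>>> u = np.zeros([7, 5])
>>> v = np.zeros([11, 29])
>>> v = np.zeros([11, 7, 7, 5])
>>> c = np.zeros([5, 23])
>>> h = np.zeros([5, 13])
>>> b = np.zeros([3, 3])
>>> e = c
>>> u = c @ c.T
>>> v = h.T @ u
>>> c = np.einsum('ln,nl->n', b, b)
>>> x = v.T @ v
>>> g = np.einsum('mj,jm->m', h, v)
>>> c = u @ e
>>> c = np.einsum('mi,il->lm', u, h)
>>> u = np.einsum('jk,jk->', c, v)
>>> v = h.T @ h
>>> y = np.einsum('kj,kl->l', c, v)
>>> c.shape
(13, 5)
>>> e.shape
(5, 23)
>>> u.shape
()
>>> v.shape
(13, 13)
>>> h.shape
(5, 13)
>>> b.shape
(3, 3)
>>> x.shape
(5, 5)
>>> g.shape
(5,)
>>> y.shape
(13,)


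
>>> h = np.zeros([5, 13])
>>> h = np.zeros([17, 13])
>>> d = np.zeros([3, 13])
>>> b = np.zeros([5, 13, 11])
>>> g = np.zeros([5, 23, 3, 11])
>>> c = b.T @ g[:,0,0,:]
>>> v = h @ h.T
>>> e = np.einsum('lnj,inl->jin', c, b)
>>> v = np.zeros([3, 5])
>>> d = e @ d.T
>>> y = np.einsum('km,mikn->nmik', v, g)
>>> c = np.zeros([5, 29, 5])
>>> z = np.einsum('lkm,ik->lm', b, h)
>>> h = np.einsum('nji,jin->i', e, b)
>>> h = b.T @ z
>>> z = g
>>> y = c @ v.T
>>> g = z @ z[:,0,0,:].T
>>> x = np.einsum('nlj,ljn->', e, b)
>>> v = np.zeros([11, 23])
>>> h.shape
(11, 13, 11)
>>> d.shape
(11, 5, 3)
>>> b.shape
(5, 13, 11)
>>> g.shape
(5, 23, 3, 5)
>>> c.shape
(5, 29, 5)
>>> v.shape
(11, 23)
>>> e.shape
(11, 5, 13)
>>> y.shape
(5, 29, 3)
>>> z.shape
(5, 23, 3, 11)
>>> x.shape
()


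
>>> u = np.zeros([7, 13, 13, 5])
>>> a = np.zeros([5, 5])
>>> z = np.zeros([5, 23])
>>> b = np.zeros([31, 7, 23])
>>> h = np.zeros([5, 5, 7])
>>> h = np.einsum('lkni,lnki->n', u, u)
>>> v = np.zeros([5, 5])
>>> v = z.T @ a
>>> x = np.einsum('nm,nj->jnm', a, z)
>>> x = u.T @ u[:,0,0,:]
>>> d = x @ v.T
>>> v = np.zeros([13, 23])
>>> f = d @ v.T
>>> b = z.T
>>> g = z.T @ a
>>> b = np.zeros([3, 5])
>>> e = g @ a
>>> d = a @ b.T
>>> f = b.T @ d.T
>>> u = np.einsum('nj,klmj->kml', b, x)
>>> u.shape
(5, 13, 13)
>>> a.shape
(5, 5)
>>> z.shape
(5, 23)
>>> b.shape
(3, 5)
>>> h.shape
(13,)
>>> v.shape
(13, 23)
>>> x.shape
(5, 13, 13, 5)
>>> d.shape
(5, 3)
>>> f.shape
(5, 5)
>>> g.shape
(23, 5)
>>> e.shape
(23, 5)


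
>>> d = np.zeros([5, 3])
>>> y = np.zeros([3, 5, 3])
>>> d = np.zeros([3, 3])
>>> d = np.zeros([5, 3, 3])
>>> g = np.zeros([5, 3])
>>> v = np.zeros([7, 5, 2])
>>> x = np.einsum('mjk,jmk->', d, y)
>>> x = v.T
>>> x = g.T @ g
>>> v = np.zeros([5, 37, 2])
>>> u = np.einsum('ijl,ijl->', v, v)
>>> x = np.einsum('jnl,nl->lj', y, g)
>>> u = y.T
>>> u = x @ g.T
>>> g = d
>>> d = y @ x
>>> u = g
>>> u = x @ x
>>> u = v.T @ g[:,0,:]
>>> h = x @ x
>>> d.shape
(3, 5, 3)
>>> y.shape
(3, 5, 3)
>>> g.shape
(5, 3, 3)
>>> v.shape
(5, 37, 2)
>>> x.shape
(3, 3)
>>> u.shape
(2, 37, 3)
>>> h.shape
(3, 3)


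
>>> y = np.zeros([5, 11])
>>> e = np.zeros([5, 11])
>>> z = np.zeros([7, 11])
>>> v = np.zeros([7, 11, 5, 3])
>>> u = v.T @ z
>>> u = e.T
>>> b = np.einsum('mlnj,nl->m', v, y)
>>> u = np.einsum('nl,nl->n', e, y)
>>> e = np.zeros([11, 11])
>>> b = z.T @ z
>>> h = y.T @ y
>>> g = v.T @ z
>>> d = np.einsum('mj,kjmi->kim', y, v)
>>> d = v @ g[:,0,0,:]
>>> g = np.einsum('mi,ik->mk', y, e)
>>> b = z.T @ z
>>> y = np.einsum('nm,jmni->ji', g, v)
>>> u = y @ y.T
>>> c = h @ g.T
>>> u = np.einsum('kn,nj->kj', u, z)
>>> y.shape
(7, 3)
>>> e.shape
(11, 11)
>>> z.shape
(7, 11)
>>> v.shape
(7, 11, 5, 3)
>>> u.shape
(7, 11)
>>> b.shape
(11, 11)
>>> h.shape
(11, 11)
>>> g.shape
(5, 11)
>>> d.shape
(7, 11, 5, 11)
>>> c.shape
(11, 5)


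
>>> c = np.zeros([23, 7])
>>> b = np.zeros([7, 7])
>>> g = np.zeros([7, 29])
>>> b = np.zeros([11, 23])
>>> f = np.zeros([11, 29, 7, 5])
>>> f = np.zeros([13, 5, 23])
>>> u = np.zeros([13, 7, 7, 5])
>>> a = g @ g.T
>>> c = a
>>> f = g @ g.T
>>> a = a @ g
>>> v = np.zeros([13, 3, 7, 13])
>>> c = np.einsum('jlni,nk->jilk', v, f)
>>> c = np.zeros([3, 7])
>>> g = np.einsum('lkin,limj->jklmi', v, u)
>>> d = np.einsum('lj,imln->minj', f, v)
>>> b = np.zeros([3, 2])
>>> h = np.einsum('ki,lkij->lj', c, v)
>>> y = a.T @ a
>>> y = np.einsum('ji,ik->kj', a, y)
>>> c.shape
(3, 7)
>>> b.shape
(3, 2)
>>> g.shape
(5, 3, 13, 7, 7)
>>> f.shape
(7, 7)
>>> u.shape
(13, 7, 7, 5)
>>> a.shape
(7, 29)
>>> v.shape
(13, 3, 7, 13)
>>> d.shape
(3, 13, 13, 7)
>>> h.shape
(13, 13)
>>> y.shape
(29, 7)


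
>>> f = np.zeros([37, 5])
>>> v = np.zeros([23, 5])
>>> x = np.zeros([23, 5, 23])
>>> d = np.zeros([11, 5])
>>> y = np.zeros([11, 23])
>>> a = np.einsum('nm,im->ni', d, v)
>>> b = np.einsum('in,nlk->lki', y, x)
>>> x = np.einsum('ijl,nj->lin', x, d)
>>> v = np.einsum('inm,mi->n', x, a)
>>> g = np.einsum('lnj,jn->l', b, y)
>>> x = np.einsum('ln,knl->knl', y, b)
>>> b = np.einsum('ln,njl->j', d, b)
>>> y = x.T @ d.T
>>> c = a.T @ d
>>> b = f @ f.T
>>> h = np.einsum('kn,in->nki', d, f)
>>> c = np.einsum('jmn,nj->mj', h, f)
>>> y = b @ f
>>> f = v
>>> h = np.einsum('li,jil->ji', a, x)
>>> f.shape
(23,)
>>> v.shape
(23,)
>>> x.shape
(5, 23, 11)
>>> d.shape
(11, 5)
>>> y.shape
(37, 5)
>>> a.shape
(11, 23)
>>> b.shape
(37, 37)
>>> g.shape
(5,)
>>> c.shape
(11, 5)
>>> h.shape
(5, 23)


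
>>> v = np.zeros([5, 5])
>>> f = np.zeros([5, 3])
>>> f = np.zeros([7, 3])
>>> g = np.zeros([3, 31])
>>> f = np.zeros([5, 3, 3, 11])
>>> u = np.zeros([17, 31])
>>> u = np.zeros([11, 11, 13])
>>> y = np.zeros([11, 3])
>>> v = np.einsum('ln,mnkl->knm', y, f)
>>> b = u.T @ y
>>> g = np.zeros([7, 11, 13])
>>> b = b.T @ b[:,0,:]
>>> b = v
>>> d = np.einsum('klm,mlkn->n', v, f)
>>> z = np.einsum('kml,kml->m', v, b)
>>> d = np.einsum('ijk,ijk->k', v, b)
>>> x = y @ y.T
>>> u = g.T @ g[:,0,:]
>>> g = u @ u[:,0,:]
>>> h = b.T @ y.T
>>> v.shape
(3, 3, 5)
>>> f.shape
(5, 3, 3, 11)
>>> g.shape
(13, 11, 13)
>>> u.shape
(13, 11, 13)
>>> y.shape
(11, 3)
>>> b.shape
(3, 3, 5)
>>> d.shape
(5,)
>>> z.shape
(3,)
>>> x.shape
(11, 11)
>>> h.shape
(5, 3, 11)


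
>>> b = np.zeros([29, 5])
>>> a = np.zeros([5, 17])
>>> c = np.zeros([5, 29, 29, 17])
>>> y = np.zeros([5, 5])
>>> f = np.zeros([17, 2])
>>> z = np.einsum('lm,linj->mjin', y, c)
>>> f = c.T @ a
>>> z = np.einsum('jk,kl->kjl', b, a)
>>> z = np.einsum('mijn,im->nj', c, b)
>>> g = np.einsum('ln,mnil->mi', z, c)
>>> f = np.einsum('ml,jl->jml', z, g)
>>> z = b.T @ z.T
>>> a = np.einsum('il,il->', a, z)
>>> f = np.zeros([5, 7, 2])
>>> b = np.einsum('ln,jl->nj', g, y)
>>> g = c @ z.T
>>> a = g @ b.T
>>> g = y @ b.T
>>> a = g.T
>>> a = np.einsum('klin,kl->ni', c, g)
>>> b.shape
(29, 5)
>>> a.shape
(17, 29)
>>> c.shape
(5, 29, 29, 17)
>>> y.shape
(5, 5)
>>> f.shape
(5, 7, 2)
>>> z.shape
(5, 17)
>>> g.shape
(5, 29)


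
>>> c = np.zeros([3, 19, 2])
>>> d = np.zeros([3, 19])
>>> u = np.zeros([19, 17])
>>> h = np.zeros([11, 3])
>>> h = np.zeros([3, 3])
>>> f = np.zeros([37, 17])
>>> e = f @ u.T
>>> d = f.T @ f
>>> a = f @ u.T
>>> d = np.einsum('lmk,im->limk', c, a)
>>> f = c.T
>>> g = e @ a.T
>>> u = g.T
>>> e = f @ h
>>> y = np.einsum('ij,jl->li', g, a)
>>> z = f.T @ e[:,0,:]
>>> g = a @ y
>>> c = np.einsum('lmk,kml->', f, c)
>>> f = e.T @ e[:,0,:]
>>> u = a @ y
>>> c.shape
()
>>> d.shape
(3, 37, 19, 2)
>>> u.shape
(37, 37)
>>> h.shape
(3, 3)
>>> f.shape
(3, 19, 3)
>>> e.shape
(2, 19, 3)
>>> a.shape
(37, 19)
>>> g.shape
(37, 37)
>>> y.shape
(19, 37)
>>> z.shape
(3, 19, 3)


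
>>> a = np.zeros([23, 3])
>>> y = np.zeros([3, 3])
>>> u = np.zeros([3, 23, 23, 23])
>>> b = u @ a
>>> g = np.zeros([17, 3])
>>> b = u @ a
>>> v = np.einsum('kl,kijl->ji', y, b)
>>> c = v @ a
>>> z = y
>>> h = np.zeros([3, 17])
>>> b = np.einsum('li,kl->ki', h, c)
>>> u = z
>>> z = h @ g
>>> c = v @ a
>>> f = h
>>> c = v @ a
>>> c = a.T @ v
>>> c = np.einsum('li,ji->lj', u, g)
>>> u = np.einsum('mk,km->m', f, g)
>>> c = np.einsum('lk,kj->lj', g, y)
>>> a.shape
(23, 3)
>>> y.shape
(3, 3)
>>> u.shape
(3,)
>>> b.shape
(23, 17)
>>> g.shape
(17, 3)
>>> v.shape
(23, 23)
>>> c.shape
(17, 3)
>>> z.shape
(3, 3)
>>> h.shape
(3, 17)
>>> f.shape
(3, 17)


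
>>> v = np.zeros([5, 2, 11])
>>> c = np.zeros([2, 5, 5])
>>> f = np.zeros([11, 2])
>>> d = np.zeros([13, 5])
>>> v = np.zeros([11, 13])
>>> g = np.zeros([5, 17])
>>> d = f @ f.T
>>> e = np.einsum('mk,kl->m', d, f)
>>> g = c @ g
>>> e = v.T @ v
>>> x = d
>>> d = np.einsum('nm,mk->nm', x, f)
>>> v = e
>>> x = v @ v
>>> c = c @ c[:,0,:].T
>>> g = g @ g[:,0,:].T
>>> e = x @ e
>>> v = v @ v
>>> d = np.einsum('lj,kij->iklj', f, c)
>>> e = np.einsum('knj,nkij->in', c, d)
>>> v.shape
(13, 13)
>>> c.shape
(2, 5, 2)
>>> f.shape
(11, 2)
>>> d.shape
(5, 2, 11, 2)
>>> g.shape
(2, 5, 2)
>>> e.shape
(11, 5)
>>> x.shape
(13, 13)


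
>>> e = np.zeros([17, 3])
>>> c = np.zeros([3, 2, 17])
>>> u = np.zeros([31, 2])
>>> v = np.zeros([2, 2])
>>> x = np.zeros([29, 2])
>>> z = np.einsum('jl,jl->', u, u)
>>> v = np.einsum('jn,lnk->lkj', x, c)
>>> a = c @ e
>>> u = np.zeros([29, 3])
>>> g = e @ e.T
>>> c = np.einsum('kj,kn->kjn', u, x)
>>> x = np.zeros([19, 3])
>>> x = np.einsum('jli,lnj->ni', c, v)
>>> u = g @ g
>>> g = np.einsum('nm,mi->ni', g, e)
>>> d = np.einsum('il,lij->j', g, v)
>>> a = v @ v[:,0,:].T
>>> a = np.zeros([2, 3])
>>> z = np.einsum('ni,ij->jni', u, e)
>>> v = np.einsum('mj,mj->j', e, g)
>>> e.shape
(17, 3)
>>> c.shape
(29, 3, 2)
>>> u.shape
(17, 17)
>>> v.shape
(3,)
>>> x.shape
(17, 2)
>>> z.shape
(3, 17, 17)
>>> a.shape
(2, 3)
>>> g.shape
(17, 3)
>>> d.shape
(29,)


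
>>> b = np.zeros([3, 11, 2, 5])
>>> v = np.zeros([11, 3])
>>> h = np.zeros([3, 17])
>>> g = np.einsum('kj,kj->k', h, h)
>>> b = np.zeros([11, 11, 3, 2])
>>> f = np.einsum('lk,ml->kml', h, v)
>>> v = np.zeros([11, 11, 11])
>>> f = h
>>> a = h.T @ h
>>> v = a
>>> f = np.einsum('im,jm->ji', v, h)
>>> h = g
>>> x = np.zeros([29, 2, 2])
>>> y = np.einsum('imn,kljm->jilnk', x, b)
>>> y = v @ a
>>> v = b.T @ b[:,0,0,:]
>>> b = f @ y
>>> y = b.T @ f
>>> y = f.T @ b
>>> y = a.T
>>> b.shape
(3, 17)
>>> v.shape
(2, 3, 11, 2)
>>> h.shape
(3,)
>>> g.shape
(3,)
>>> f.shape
(3, 17)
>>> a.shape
(17, 17)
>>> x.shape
(29, 2, 2)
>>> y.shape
(17, 17)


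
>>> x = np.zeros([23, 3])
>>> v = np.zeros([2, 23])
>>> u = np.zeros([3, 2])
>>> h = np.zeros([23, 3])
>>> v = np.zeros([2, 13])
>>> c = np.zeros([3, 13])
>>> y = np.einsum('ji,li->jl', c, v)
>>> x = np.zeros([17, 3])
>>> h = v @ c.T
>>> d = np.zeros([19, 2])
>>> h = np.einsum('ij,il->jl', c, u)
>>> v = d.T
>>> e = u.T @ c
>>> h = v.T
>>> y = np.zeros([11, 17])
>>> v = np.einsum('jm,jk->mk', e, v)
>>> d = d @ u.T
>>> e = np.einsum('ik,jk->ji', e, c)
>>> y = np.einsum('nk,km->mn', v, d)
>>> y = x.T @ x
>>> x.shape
(17, 3)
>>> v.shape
(13, 19)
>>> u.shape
(3, 2)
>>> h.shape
(19, 2)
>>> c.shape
(3, 13)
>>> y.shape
(3, 3)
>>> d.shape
(19, 3)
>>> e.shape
(3, 2)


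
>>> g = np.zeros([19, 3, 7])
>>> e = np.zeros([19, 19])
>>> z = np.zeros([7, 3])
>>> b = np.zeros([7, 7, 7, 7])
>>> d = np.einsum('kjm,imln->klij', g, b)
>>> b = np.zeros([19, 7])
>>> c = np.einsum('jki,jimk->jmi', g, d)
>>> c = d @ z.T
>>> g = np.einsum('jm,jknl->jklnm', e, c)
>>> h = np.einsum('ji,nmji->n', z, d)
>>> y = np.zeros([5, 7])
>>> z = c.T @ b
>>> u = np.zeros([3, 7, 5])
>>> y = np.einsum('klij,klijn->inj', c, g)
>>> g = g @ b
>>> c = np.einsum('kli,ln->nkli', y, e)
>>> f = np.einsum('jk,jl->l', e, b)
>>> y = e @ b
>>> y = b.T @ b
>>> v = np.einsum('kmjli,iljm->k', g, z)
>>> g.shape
(19, 7, 7, 7, 7)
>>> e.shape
(19, 19)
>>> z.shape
(7, 7, 7, 7)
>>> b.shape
(19, 7)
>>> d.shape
(19, 7, 7, 3)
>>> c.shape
(19, 7, 19, 7)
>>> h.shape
(19,)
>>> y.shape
(7, 7)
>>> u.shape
(3, 7, 5)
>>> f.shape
(7,)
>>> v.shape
(19,)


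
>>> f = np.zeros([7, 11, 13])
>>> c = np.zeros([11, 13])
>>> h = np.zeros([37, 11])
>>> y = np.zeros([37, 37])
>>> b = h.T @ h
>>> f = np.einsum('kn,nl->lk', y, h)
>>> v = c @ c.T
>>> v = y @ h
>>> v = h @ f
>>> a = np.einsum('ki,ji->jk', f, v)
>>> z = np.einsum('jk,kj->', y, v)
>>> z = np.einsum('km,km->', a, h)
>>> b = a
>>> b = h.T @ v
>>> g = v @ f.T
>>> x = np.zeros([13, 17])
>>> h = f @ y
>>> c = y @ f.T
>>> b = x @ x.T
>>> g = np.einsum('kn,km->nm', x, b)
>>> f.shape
(11, 37)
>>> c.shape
(37, 11)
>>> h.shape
(11, 37)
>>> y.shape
(37, 37)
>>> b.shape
(13, 13)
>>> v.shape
(37, 37)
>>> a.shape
(37, 11)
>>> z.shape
()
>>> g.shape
(17, 13)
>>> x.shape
(13, 17)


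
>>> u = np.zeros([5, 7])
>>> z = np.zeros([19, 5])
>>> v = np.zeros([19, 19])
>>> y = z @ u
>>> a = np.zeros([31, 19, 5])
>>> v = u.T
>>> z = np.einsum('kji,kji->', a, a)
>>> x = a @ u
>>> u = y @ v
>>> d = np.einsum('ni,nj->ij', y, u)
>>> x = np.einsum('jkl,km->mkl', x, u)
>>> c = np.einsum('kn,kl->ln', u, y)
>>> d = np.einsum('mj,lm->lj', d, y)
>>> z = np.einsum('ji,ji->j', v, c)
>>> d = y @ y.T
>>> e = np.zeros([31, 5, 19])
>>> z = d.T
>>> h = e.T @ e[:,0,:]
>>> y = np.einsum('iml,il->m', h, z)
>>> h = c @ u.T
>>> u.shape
(19, 5)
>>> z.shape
(19, 19)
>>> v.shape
(7, 5)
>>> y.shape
(5,)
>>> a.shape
(31, 19, 5)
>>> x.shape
(5, 19, 7)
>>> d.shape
(19, 19)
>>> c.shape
(7, 5)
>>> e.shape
(31, 5, 19)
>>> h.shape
(7, 19)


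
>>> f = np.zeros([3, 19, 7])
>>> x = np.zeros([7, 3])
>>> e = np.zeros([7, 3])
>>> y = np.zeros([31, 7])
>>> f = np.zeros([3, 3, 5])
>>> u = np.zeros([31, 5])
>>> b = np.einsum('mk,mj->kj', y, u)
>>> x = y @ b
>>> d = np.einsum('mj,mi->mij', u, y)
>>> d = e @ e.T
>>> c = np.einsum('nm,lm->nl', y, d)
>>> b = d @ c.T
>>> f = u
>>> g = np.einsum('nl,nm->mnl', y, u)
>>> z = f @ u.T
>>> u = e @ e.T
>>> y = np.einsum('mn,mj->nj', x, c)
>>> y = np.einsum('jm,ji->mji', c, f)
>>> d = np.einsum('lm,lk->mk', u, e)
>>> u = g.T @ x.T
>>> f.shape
(31, 5)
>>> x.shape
(31, 5)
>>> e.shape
(7, 3)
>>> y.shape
(7, 31, 5)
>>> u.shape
(7, 31, 31)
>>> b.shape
(7, 31)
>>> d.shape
(7, 3)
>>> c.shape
(31, 7)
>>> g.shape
(5, 31, 7)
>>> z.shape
(31, 31)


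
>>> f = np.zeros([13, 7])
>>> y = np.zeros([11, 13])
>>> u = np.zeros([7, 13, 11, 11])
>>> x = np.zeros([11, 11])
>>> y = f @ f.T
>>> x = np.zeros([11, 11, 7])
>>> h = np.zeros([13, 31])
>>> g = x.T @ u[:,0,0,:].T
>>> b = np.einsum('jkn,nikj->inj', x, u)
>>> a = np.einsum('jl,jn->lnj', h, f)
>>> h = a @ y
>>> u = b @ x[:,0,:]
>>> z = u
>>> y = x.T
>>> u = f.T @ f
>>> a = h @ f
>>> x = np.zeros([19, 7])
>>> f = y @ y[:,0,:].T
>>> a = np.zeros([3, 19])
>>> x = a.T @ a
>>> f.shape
(7, 11, 7)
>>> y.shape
(7, 11, 11)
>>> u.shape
(7, 7)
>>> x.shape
(19, 19)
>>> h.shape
(31, 7, 13)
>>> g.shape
(7, 11, 7)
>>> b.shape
(13, 7, 11)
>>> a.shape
(3, 19)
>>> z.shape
(13, 7, 7)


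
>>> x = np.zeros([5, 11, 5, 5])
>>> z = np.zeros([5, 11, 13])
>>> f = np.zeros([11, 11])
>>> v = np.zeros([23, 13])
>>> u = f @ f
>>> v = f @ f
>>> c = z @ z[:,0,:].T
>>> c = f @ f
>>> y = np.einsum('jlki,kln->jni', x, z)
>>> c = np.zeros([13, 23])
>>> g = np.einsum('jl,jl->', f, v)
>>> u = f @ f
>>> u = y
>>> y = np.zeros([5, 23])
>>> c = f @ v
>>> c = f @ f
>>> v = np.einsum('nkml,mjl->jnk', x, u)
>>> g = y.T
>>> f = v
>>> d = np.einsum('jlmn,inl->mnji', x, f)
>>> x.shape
(5, 11, 5, 5)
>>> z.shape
(5, 11, 13)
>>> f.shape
(13, 5, 11)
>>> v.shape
(13, 5, 11)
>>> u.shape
(5, 13, 5)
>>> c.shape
(11, 11)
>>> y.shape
(5, 23)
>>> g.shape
(23, 5)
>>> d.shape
(5, 5, 5, 13)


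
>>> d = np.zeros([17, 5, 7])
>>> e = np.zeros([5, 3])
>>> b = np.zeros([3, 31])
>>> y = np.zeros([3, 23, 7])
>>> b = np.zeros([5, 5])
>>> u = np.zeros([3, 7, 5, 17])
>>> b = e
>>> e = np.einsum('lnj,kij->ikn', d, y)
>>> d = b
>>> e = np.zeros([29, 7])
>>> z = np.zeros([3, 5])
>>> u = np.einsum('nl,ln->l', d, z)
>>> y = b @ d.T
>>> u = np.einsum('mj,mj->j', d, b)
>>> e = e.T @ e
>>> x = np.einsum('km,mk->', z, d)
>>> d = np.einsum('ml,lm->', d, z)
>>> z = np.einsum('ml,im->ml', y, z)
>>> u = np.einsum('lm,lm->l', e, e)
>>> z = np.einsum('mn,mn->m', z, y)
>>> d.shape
()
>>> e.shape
(7, 7)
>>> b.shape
(5, 3)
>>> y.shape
(5, 5)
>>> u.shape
(7,)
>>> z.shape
(5,)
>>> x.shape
()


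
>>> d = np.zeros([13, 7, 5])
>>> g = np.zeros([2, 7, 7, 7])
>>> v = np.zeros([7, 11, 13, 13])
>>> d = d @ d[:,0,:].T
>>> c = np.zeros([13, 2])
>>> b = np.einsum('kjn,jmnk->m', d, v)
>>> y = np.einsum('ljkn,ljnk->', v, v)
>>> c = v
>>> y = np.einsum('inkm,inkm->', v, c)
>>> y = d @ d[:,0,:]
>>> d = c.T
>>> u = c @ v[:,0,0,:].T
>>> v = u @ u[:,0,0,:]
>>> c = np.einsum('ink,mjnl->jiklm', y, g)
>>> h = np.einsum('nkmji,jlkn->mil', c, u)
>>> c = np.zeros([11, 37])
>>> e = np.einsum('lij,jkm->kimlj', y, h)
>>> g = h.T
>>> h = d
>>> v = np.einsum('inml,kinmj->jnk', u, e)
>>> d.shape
(13, 13, 11, 7)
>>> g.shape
(11, 2, 13)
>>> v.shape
(13, 11, 2)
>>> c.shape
(11, 37)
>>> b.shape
(11,)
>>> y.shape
(13, 7, 13)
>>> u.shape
(7, 11, 13, 7)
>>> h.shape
(13, 13, 11, 7)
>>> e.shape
(2, 7, 11, 13, 13)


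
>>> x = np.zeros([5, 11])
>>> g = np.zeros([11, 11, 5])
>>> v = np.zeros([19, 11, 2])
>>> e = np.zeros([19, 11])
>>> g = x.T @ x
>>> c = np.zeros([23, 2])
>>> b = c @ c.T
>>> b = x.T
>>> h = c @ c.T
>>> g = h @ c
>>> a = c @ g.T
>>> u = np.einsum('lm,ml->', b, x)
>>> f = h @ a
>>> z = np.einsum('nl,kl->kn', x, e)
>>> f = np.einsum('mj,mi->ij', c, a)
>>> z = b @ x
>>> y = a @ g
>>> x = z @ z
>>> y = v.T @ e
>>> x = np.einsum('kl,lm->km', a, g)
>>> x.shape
(23, 2)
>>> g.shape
(23, 2)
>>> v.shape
(19, 11, 2)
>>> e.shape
(19, 11)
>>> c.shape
(23, 2)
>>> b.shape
(11, 5)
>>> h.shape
(23, 23)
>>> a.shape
(23, 23)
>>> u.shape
()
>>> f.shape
(23, 2)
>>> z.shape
(11, 11)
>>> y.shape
(2, 11, 11)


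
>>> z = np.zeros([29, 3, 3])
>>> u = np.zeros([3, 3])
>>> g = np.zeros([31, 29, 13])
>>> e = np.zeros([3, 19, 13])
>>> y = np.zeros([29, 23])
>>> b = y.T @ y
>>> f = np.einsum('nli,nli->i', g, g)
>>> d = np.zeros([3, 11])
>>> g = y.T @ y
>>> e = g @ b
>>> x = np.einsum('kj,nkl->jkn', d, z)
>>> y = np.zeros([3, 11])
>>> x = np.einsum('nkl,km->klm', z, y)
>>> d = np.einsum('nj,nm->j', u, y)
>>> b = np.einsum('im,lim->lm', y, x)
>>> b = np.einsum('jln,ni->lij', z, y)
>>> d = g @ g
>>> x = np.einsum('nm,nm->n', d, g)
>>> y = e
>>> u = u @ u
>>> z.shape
(29, 3, 3)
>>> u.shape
(3, 3)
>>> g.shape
(23, 23)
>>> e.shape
(23, 23)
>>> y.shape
(23, 23)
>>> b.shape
(3, 11, 29)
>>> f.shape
(13,)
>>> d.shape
(23, 23)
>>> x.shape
(23,)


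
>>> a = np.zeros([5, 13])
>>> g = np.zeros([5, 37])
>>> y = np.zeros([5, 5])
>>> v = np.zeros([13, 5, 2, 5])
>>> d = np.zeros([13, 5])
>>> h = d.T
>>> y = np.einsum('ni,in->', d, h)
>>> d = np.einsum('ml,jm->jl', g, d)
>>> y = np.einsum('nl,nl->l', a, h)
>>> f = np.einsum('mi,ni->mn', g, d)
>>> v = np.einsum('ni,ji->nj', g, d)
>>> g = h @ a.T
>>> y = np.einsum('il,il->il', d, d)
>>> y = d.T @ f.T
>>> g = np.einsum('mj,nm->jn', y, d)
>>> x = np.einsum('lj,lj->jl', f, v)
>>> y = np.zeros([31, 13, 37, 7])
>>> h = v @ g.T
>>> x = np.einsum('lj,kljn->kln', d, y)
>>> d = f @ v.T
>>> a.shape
(5, 13)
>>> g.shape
(5, 13)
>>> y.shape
(31, 13, 37, 7)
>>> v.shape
(5, 13)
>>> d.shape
(5, 5)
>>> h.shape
(5, 5)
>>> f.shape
(5, 13)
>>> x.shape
(31, 13, 7)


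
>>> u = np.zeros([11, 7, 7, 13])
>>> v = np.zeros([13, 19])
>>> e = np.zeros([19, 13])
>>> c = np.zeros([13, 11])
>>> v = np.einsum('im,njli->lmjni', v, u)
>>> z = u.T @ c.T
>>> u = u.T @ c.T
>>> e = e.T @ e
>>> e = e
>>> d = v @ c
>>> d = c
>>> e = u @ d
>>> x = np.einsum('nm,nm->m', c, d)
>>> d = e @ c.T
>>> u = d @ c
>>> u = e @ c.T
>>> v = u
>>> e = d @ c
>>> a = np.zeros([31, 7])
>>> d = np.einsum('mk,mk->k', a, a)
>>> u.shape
(13, 7, 7, 13)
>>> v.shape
(13, 7, 7, 13)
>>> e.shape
(13, 7, 7, 11)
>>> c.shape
(13, 11)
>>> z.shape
(13, 7, 7, 13)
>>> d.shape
(7,)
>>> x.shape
(11,)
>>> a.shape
(31, 7)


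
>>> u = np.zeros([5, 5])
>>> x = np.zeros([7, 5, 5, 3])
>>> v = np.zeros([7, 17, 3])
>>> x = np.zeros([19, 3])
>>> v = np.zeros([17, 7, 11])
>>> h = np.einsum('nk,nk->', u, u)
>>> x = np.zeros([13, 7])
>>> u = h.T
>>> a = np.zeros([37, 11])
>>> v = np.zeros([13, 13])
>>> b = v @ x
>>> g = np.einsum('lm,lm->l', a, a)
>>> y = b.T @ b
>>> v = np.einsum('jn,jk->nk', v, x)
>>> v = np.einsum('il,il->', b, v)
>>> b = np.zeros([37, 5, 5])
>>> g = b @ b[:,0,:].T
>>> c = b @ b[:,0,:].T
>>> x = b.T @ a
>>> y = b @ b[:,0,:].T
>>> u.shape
()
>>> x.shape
(5, 5, 11)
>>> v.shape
()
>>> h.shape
()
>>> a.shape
(37, 11)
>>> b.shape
(37, 5, 5)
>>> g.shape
(37, 5, 37)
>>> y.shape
(37, 5, 37)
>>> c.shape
(37, 5, 37)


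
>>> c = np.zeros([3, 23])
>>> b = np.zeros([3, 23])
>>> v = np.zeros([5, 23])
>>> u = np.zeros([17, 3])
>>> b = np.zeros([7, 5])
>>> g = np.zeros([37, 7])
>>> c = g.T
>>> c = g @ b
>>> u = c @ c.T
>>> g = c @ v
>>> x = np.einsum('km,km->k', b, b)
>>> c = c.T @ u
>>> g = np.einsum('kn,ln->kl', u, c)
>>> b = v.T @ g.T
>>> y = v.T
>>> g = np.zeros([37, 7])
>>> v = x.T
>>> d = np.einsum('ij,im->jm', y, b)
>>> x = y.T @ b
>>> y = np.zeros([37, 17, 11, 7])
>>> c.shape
(5, 37)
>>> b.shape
(23, 37)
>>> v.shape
(7,)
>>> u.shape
(37, 37)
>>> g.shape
(37, 7)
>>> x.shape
(5, 37)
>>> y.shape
(37, 17, 11, 7)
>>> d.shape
(5, 37)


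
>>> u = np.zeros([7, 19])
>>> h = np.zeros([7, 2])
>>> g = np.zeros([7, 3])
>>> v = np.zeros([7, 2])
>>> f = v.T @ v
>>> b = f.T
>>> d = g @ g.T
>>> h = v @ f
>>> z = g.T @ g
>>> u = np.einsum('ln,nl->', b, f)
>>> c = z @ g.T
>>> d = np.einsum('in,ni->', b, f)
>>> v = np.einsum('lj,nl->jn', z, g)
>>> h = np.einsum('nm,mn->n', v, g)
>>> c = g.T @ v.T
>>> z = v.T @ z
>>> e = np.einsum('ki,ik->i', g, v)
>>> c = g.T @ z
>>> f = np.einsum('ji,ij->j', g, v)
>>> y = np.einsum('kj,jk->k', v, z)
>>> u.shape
()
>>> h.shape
(3,)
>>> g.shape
(7, 3)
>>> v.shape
(3, 7)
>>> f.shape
(7,)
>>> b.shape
(2, 2)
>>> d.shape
()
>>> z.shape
(7, 3)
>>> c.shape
(3, 3)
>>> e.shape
(3,)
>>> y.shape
(3,)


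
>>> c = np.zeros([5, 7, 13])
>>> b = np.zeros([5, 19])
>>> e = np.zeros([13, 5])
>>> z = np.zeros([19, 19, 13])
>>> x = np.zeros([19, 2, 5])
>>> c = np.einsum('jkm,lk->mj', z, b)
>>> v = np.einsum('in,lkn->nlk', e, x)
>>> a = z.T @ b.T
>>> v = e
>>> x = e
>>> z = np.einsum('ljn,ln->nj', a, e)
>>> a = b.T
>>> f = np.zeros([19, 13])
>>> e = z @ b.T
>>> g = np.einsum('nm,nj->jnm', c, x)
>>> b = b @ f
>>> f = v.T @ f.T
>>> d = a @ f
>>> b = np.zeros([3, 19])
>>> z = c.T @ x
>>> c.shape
(13, 19)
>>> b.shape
(3, 19)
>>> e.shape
(5, 5)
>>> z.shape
(19, 5)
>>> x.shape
(13, 5)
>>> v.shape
(13, 5)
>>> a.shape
(19, 5)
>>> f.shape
(5, 19)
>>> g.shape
(5, 13, 19)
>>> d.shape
(19, 19)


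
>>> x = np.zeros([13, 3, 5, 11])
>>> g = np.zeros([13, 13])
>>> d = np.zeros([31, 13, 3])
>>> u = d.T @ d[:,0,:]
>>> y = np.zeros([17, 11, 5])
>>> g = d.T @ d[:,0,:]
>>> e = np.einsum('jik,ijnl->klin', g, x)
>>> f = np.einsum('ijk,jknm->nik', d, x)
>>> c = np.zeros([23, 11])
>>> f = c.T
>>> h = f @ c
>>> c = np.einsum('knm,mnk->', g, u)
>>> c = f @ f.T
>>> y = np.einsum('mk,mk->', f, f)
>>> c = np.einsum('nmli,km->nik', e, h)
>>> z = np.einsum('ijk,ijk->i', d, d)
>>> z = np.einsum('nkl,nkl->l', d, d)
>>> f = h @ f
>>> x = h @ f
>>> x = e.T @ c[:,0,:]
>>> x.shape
(5, 13, 11, 11)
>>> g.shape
(3, 13, 3)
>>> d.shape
(31, 13, 3)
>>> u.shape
(3, 13, 3)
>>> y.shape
()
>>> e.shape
(3, 11, 13, 5)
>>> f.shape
(11, 23)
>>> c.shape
(3, 5, 11)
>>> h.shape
(11, 11)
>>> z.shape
(3,)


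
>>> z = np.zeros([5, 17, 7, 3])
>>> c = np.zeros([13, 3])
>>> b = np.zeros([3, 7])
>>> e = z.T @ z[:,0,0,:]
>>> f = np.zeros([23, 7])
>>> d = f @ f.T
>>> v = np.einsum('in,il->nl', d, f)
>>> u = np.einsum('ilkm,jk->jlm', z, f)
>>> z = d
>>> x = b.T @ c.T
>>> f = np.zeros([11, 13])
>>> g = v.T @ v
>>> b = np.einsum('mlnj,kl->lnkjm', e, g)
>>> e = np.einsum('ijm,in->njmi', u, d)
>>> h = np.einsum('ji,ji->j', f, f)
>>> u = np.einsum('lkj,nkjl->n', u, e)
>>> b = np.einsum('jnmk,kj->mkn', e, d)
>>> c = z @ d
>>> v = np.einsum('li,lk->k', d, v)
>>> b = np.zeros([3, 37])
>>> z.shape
(23, 23)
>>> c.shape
(23, 23)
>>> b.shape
(3, 37)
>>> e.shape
(23, 17, 3, 23)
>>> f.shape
(11, 13)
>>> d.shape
(23, 23)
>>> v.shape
(7,)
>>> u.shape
(23,)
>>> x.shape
(7, 13)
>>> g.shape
(7, 7)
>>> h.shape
(11,)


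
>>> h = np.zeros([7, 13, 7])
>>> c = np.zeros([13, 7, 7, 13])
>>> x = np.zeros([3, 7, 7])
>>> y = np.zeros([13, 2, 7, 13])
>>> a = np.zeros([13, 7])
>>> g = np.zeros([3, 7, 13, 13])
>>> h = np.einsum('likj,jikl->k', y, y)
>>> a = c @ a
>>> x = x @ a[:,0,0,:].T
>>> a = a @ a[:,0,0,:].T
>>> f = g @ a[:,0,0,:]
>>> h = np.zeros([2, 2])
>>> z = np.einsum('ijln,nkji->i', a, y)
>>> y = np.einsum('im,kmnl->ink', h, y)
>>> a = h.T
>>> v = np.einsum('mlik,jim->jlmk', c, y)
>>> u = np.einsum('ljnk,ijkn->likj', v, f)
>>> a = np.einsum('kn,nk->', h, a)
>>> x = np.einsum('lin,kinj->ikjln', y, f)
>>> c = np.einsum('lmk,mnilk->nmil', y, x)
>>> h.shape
(2, 2)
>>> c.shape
(3, 7, 13, 2)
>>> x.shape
(7, 3, 13, 2, 13)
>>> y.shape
(2, 7, 13)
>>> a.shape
()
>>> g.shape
(3, 7, 13, 13)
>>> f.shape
(3, 7, 13, 13)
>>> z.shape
(13,)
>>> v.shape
(2, 7, 13, 13)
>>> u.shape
(2, 3, 13, 7)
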